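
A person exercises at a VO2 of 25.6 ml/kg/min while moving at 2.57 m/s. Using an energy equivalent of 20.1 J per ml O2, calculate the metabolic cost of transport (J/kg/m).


Power per kg = VO2 * 20.1 / 60
Power per kg = 25.6 * 20.1 / 60 = 8.5760 W/kg
Cost = power_per_kg / speed
Cost = 8.5760 / 2.57
Cost = 3.3370


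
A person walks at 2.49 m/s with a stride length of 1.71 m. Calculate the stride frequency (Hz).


f = v / stride_length
f = 2.49 / 1.71
f = 1.4561


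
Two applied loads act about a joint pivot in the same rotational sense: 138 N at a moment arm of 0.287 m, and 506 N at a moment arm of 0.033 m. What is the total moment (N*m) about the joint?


M = F1 * d1 + F2 * d2
M = 138 * 0.287 + 506 * 0.033
M = 39.6060 + 16.6980
M = 56.3040


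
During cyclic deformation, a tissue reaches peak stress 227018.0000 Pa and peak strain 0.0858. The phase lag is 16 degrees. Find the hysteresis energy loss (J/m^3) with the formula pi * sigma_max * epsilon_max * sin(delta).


E_loss = pi * sigma_max * epsilon_max * sin(delta)
delta = 16 deg = 0.2793 rad
sin(delta) = 0.2756
E_loss = pi * 227018.0000 * 0.0858 * 0.2756
E_loss = 16866.9101


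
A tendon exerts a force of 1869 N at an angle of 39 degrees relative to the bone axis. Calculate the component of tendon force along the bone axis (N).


F_eff = F_tendon * cos(theta)
theta = 39 deg = 0.6807 rad
cos(theta) = 0.7771
F_eff = 1869 * 0.7771
F_eff = 1452.4858


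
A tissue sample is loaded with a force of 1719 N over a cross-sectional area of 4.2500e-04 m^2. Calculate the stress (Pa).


stress = F / A
stress = 1719 / 4.2500e-04
stress = 4.0447e+06


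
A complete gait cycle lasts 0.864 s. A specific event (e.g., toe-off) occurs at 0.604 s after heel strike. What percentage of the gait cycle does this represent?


pct = (event_time / cycle_time) * 100
pct = (0.604 / 0.864) * 100
ratio = 0.6991
pct = 69.9074


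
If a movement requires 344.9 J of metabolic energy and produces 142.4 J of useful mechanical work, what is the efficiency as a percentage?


eta = (W_mech / E_meta) * 100
eta = (142.4 / 344.9) * 100
ratio = 0.4129
eta = 41.2873


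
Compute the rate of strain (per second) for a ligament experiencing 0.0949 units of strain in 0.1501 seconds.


strain_rate = delta_strain / delta_t
strain_rate = 0.0949 / 0.1501
strain_rate = 0.6322


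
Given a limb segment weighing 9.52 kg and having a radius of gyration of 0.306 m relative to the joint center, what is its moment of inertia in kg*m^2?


I = m * k^2
I = 9.52 * 0.306^2
k^2 = 0.0936
I = 0.8914


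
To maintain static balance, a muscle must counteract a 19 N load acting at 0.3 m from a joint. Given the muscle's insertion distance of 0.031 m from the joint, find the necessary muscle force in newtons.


F_muscle = W * d_load / d_muscle
F_muscle = 19 * 0.3 / 0.031
Numerator = 5.7000
F_muscle = 183.8710


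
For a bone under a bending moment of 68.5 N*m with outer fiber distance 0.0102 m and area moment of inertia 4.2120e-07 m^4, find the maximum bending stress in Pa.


sigma = M * c / I
sigma = 68.5 * 0.0102 / 4.2120e-07
M * c = 0.6987
sigma = 1.6588e+06


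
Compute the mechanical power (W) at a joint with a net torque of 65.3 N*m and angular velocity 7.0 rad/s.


P = M * omega
P = 65.3 * 7.0
P = 457.1000


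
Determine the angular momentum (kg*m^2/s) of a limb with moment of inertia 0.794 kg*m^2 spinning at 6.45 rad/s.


L = I * omega
L = 0.794 * 6.45
L = 5.1213


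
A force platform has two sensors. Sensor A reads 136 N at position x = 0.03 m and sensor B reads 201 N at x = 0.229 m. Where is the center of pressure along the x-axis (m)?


COP_x = (F1*x1 + F2*x2) / (F1 + F2)
COP_x = (136*0.03 + 201*0.229) / (136 + 201)
Numerator = 50.1090
Denominator = 337
COP_x = 0.1487


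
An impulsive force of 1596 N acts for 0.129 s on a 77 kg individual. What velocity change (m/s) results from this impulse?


J = F * dt = 1596 * 0.129 = 205.8840 N*s
delta_v = J / m
delta_v = 205.8840 / 77
delta_v = 2.6738


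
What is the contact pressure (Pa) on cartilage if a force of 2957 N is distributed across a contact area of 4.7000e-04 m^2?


P = F / A
P = 2957 / 4.7000e-04
P = 6.2915e+06


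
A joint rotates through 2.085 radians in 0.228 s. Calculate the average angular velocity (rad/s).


omega = delta_theta / delta_t
omega = 2.085 / 0.228
omega = 9.1447


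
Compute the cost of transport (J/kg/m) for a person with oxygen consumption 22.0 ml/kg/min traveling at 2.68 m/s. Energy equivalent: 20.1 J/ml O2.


Power per kg = VO2 * 20.1 / 60
Power per kg = 22.0 * 20.1 / 60 = 7.3700 W/kg
Cost = power_per_kg / speed
Cost = 7.3700 / 2.68
Cost = 2.7500


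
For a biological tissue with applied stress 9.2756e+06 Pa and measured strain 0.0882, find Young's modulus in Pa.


E = stress / strain
E = 9.2756e+06 / 0.0882
E = 1.0517e+08


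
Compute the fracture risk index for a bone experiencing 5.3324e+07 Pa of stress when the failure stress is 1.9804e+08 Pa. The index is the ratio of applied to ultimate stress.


FRI = applied / ultimate
FRI = 5.3324e+07 / 1.9804e+08
FRI = 0.2693


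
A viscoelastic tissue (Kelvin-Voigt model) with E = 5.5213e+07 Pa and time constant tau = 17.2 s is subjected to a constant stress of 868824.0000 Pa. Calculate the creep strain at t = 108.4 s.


epsilon(t) = (sigma/E) * (1 - exp(-t/tau))
sigma/E = 868824.0000 / 5.5213e+07 = 0.0157
exp(-t/tau) = exp(-108.4 / 17.2) = 0.0018
epsilon = 0.0157 * (1 - 0.0018)
epsilon = 0.0157


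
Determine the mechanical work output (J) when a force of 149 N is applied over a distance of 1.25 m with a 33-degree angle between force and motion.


W = F * d * cos(theta)
theta = 33 deg = 0.5760 rad
cos(theta) = 0.8387
W = 149 * 1.25 * 0.8387
W = 156.2024


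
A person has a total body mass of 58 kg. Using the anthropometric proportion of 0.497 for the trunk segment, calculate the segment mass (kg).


m_segment = body_mass * fraction
m_segment = 58 * 0.497
m_segment = 28.8260


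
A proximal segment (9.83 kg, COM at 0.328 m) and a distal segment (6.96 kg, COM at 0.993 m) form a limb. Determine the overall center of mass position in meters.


COM = (m1*x1 + m2*x2) / (m1 + m2)
COM = (9.83*0.328 + 6.96*0.993) / (9.83 + 6.96)
Numerator = 10.1355
Denominator = 16.7900
COM = 0.6037


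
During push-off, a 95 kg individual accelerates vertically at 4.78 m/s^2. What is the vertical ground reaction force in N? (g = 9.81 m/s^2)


GRF = m * (g + a)
GRF = 95 * (9.81 + 4.78)
GRF = 95 * 14.5900
GRF = 1386.0500


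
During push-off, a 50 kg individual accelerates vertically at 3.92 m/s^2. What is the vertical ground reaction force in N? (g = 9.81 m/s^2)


GRF = m * (g + a)
GRF = 50 * (9.81 + 3.92)
GRF = 50 * 13.7300
GRF = 686.5000


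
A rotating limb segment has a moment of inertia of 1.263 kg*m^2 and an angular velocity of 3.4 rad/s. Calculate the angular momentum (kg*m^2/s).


L = I * omega
L = 1.263 * 3.4
L = 4.2942


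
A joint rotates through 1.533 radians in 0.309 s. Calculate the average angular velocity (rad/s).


omega = delta_theta / delta_t
omega = 1.533 / 0.309
omega = 4.9612


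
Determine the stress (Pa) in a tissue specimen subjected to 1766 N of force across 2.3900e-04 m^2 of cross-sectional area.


stress = F / A
stress = 1766 / 2.3900e-04
stress = 7.3891e+06


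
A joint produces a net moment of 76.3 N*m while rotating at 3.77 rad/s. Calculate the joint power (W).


P = M * omega
P = 76.3 * 3.77
P = 287.6510


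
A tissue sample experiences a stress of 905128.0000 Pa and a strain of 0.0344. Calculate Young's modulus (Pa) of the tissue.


E = stress / strain
E = 905128.0000 / 0.0344
E = 2.6312e+07


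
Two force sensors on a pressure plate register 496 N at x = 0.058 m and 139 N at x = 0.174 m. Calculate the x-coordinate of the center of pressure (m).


COP_x = (F1*x1 + F2*x2) / (F1 + F2)
COP_x = (496*0.058 + 139*0.174) / (496 + 139)
Numerator = 52.9540
Denominator = 635
COP_x = 0.0834


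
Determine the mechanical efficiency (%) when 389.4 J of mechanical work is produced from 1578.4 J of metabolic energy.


eta = (W_mech / E_meta) * 100
eta = (389.4 / 1578.4) * 100
ratio = 0.2467
eta = 24.6706


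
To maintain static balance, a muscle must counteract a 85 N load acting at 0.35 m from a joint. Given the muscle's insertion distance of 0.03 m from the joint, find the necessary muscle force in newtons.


F_muscle = W * d_load / d_muscle
F_muscle = 85 * 0.35 / 0.03
Numerator = 29.7500
F_muscle = 991.6667


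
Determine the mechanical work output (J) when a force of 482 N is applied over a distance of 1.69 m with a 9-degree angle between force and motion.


W = F * d * cos(theta)
theta = 9 deg = 0.1571 rad
cos(theta) = 0.9877
W = 482 * 1.69 * 0.9877
W = 804.5512


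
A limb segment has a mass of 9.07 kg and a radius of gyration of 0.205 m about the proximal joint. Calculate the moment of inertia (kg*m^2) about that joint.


I = m * k^2
I = 9.07 * 0.205^2
k^2 = 0.0420
I = 0.3812


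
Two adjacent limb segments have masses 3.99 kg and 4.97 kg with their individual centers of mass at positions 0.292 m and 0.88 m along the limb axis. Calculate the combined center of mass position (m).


COM = (m1*x1 + m2*x2) / (m1 + m2)
COM = (3.99*0.292 + 4.97*0.88) / (3.99 + 4.97)
Numerator = 5.5387
Denominator = 8.9600
COM = 0.6182


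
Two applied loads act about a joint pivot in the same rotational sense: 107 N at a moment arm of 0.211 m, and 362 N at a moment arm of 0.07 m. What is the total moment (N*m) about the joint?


M = F1 * d1 + F2 * d2
M = 107 * 0.211 + 362 * 0.07
M = 22.5770 + 25.3400
M = 47.9170


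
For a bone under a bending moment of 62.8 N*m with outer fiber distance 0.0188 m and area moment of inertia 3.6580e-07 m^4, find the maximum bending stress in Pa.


sigma = M * c / I
sigma = 62.8 * 0.0188 / 3.6580e-07
M * c = 1.1806
sigma = 3.2276e+06


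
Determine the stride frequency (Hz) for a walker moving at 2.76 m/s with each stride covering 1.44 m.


f = v / stride_length
f = 2.76 / 1.44
f = 1.9167


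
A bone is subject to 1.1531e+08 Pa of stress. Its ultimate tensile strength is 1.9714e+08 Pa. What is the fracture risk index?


FRI = applied / ultimate
FRI = 1.1531e+08 / 1.9714e+08
FRI = 0.5849


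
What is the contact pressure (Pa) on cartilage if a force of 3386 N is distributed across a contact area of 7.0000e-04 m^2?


P = F / A
P = 3386 / 7.0000e-04
P = 4.8371e+06


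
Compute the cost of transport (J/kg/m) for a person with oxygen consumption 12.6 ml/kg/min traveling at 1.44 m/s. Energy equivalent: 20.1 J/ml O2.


Power per kg = VO2 * 20.1 / 60
Power per kg = 12.6 * 20.1 / 60 = 4.2210 W/kg
Cost = power_per_kg / speed
Cost = 4.2210 / 1.44
Cost = 2.9313


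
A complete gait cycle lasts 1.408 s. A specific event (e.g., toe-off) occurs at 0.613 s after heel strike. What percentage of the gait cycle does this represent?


pct = (event_time / cycle_time) * 100
pct = (0.613 / 1.408) * 100
ratio = 0.4354
pct = 43.5369


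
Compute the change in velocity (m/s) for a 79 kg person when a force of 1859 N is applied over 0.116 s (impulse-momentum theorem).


J = F * dt = 1859 * 0.116 = 215.6440 N*s
delta_v = J / m
delta_v = 215.6440 / 79
delta_v = 2.7297


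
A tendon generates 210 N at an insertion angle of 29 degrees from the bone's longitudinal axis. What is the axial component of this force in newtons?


F_eff = F_tendon * cos(theta)
theta = 29 deg = 0.5061 rad
cos(theta) = 0.8746
F_eff = 210 * 0.8746
F_eff = 183.6701


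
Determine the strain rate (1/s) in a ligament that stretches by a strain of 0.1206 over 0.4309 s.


strain_rate = delta_strain / delta_t
strain_rate = 0.1206 / 0.4309
strain_rate = 0.2799


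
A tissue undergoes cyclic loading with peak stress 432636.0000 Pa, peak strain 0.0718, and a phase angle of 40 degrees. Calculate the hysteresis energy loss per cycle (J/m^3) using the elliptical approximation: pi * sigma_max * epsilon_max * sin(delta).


E_loss = pi * sigma_max * epsilon_max * sin(delta)
delta = 40 deg = 0.6981 rad
sin(delta) = 0.6428
E_loss = pi * 432636.0000 * 0.0718 * 0.6428
E_loss = 62728.4373


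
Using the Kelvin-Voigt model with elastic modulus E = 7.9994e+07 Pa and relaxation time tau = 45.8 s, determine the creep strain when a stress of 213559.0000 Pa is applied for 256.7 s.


epsilon(t) = (sigma/E) * (1 - exp(-t/tau))
sigma/E = 213559.0000 / 7.9994e+07 = 0.0027
exp(-t/tau) = exp(-256.7 / 45.8) = 0.0037
epsilon = 0.0027 * (1 - 0.0037)
epsilon = 0.0027


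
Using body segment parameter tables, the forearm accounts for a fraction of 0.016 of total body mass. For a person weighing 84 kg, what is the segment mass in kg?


m_segment = body_mass * fraction
m_segment = 84 * 0.016
m_segment = 1.3440


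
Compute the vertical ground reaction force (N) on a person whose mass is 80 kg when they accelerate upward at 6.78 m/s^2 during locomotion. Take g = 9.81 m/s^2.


GRF = m * (g + a)
GRF = 80 * (9.81 + 6.78)
GRF = 80 * 16.5900
GRF = 1327.2000


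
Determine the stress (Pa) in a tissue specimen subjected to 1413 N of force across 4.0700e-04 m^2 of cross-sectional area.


stress = F / A
stress = 1413 / 4.0700e-04
stress = 3.4717e+06


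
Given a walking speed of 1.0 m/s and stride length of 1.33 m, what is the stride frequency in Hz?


f = v / stride_length
f = 1.0 / 1.33
f = 0.7519


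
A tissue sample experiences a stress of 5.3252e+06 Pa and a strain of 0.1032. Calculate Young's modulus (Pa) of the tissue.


E = stress / strain
E = 5.3252e+06 / 0.1032
E = 5.1601e+07


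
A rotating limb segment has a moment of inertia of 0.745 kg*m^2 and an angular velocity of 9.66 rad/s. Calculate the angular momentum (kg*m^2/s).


L = I * omega
L = 0.745 * 9.66
L = 7.1967


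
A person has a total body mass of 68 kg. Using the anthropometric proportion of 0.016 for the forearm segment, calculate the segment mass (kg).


m_segment = body_mass * fraction
m_segment = 68 * 0.016
m_segment = 1.0880


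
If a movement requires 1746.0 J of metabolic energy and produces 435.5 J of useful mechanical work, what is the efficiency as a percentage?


eta = (W_mech / E_meta) * 100
eta = (435.5 / 1746.0) * 100
ratio = 0.2494
eta = 24.9427


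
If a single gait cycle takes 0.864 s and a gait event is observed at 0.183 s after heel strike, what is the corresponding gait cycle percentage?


pct = (event_time / cycle_time) * 100
pct = (0.183 / 0.864) * 100
ratio = 0.2118
pct = 21.1806


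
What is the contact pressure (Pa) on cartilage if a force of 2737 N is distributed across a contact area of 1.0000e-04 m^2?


P = F / A
P = 2737 / 1.0000e-04
P = 2.7370e+07


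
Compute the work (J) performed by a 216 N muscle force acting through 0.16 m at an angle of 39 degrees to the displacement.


W = F * d * cos(theta)
theta = 39 deg = 0.6807 rad
cos(theta) = 0.7771
W = 216 * 0.16 * 0.7771
W = 26.8582


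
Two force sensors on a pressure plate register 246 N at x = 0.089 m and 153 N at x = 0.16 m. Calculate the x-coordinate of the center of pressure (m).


COP_x = (F1*x1 + F2*x2) / (F1 + F2)
COP_x = (246*0.089 + 153*0.16) / (246 + 153)
Numerator = 46.3740
Denominator = 399
COP_x = 0.1162


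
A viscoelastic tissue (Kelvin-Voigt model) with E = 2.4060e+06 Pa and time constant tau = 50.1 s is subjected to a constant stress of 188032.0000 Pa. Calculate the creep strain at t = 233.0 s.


epsilon(t) = (sigma/E) * (1 - exp(-t/tau))
sigma/E = 188032.0000 / 2.4060e+06 = 0.0782
exp(-t/tau) = exp(-233.0 / 50.1) = 0.0096
epsilon = 0.0782 * (1 - 0.0096)
epsilon = 0.0774


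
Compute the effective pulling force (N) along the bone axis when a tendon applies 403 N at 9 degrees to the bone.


F_eff = F_tendon * cos(theta)
theta = 9 deg = 0.1571 rad
cos(theta) = 0.9877
F_eff = 403 * 0.9877
F_eff = 398.0384


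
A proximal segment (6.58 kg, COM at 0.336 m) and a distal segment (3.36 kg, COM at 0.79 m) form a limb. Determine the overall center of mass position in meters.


COM = (m1*x1 + m2*x2) / (m1 + m2)
COM = (6.58*0.336 + 3.36*0.79) / (6.58 + 3.36)
Numerator = 4.8653
Denominator = 9.9400
COM = 0.4895


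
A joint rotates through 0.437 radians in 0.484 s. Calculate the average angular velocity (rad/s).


omega = delta_theta / delta_t
omega = 0.437 / 0.484
omega = 0.9029


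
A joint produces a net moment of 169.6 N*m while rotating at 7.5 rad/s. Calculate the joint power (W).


P = M * omega
P = 169.6 * 7.5
P = 1272.0000


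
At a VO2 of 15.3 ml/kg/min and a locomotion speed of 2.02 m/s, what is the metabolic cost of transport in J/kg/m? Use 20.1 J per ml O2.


Power per kg = VO2 * 20.1 / 60
Power per kg = 15.3 * 20.1 / 60 = 5.1255 W/kg
Cost = power_per_kg / speed
Cost = 5.1255 / 2.02
Cost = 2.5374


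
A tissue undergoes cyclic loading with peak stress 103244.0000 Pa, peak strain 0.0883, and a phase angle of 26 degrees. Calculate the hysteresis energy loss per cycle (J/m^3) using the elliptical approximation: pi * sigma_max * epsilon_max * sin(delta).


E_loss = pi * sigma_max * epsilon_max * sin(delta)
delta = 26 deg = 0.4538 rad
sin(delta) = 0.4384
E_loss = pi * 103244.0000 * 0.0883 * 0.4384
E_loss = 12555.0186


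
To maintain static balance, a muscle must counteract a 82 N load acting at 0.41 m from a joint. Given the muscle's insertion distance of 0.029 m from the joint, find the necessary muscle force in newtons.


F_muscle = W * d_load / d_muscle
F_muscle = 82 * 0.41 / 0.029
Numerator = 33.6200
F_muscle = 1159.3103


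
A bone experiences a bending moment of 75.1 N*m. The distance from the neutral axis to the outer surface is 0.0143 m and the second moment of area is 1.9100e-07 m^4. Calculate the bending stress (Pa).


sigma = M * c / I
sigma = 75.1 * 0.0143 / 1.9100e-07
M * c = 1.0739
sigma = 5.6227e+06


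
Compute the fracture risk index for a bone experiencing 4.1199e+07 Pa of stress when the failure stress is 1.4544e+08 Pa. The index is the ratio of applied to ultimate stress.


FRI = applied / ultimate
FRI = 4.1199e+07 / 1.4544e+08
FRI = 0.2833


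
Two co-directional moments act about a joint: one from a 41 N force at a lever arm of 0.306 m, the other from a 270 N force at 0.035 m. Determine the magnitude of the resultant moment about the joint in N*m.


M = F1 * d1 + F2 * d2
M = 41 * 0.306 + 270 * 0.035
M = 12.5460 + 9.4500
M = 21.9960


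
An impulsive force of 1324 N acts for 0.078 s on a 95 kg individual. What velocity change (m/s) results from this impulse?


J = F * dt = 1324 * 0.078 = 103.2720 N*s
delta_v = J / m
delta_v = 103.2720 / 95
delta_v = 1.0871


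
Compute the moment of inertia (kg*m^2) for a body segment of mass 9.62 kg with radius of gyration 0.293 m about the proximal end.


I = m * k^2
I = 9.62 * 0.293^2
k^2 = 0.0858
I = 0.8259


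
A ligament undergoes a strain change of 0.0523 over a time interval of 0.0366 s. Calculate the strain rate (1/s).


strain_rate = delta_strain / delta_t
strain_rate = 0.0523 / 0.0366
strain_rate = 1.4290


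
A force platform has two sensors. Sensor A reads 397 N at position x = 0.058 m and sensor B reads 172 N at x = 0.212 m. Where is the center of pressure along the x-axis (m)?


COP_x = (F1*x1 + F2*x2) / (F1 + F2)
COP_x = (397*0.058 + 172*0.212) / (397 + 172)
Numerator = 59.4900
Denominator = 569
COP_x = 0.1046


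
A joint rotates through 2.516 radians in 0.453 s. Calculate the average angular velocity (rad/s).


omega = delta_theta / delta_t
omega = 2.516 / 0.453
omega = 5.5541


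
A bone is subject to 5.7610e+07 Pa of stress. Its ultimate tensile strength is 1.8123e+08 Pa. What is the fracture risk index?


FRI = applied / ultimate
FRI = 5.7610e+07 / 1.8123e+08
FRI = 0.3179


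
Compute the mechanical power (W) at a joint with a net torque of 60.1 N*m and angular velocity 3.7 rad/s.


P = M * omega
P = 60.1 * 3.7
P = 222.3700


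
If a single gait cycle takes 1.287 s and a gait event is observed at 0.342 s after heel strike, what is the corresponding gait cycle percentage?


pct = (event_time / cycle_time) * 100
pct = (0.342 / 1.287) * 100
ratio = 0.2657
pct = 26.5734


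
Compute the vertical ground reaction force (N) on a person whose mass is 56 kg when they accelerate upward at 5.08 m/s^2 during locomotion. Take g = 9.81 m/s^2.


GRF = m * (g + a)
GRF = 56 * (9.81 + 5.08)
GRF = 56 * 14.8900
GRF = 833.8400


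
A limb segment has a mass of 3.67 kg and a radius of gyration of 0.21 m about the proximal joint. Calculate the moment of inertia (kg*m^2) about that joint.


I = m * k^2
I = 3.67 * 0.21^2
k^2 = 0.0441
I = 0.1618


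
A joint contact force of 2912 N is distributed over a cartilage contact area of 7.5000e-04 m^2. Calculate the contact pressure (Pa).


P = F / A
P = 2912 / 7.5000e-04
P = 3.8827e+06


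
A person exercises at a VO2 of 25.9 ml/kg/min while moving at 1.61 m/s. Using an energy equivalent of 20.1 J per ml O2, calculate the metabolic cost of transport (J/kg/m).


Power per kg = VO2 * 20.1 / 60
Power per kg = 25.9 * 20.1 / 60 = 8.6765 W/kg
Cost = power_per_kg / speed
Cost = 8.6765 / 1.61
Cost = 5.3891


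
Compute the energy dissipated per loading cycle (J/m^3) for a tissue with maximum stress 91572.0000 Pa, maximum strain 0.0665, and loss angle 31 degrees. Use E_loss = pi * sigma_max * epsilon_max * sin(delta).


E_loss = pi * sigma_max * epsilon_max * sin(delta)
delta = 31 deg = 0.5411 rad
sin(delta) = 0.5150
E_loss = pi * 91572.0000 * 0.0665 * 0.5150
E_loss = 9853.1150


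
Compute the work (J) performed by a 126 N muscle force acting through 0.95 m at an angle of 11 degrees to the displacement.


W = F * d * cos(theta)
theta = 11 deg = 0.1920 rad
cos(theta) = 0.9816
W = 126 * 0.95 * 0.9816
W = 117.5008


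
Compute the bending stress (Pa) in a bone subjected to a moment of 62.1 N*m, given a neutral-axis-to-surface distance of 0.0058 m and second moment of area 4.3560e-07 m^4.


sigma = M * c / I
sigma = 62.1 * 0.0058 / 4.3560e-07
M * c = 0.3602
sigma = 826859.5041


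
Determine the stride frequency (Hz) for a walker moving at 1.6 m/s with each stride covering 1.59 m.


f = v / stride_length
f = 1.6 / 1.59
f = 1.0063


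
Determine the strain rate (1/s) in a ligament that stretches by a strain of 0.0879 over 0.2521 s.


strain_rate = delta_strain / delta_t
strain_rate = 0.0879 / 0.2521
strain_rate = 0.3487


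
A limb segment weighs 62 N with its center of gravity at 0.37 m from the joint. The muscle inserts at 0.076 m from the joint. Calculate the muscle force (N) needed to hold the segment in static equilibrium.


F_muscle = W * d_load / d_muscle
F_muscle = 62 * 0.37 / 0.076
Numerator = 22.9400
F_muscle = 301.8421


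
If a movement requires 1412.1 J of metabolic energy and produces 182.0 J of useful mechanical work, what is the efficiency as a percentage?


eta = (W_mech / E_meta) * 100
eta = (182.0 / 1412.1) * 100
ratio = 0.1289
eta = 12.8886


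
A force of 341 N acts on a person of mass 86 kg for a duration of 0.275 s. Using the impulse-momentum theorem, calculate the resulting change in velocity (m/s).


J = F * dt = 341 * 0.275 = 93.7750 N*s
delta_v = J / m
delta_v = 93.7750 / 86
delta_v = 1.0904


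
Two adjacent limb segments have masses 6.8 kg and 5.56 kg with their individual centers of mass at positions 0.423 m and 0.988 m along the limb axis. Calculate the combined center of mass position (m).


COM = (m1*x1 + m2*x2) / (m1 + m2)
COM = (6.8*0.423 + 5.56*0.988) / (6.8 + 5.56)
Numerator = 8.3697
Denominator = 12.3600
COM = 0.6772


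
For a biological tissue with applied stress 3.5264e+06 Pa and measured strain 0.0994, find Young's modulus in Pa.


E = stress / strain
E = 3.5264e+06 / 0.0994
E = 3.5477e+07


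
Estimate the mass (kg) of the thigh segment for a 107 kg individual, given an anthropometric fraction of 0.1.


m_segment = body_mass * fraction
m_segment = 107 * 0.1
m_segment = 10.7000


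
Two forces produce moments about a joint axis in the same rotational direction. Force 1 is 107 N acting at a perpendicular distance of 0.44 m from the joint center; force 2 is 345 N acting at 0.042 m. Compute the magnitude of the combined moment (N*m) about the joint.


M = F1 * d1 + F2 * d2
M = 107 * 0.44 + 345 * 0.042
M = 47.0800 + 14.4900
M = 61.5700


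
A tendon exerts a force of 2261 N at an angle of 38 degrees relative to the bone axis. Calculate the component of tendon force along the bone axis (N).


F_eff = F_tendon * cos(theta)
theta = 38 deg = 0.6632 rad
cos(theta) = 0.7880
F_eff = 2261 * 0.7880
F_eff = 1781.6923


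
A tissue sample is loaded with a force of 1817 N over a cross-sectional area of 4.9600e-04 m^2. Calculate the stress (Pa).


stress = F / A
stress = 1817 / 4.9600e-04
stress = 3.6633e+06


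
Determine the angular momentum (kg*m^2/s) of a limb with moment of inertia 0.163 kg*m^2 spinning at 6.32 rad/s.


L = I * omega
L = 0.163 * 6.32
L = 1.0302


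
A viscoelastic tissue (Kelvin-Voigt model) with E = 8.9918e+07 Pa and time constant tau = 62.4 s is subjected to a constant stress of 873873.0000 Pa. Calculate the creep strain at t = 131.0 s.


epsilon(t) = (sigma/E) * (1 - exp(-t/tau))
sigma/E = 873873.0000 / 8.9918e+07 = 0.0097
exp(-t/tau) = exp(-131.0 / 62.4) = 0.1225
epsilon = 0.0097 * (1 - 0.1225)
epsilon = 0.0085


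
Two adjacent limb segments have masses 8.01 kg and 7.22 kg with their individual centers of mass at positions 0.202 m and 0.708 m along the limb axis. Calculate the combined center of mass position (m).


COM = (m1*x1 + m2*x2) / (m1 + m2)
COM = (8.01*0.202 + 7.22*0.708) / (8.01 + 7.22)
Numerator = 6.7298
Denominator = 15.2300
COM = 0.4419


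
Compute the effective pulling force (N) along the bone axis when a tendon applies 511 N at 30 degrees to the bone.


F_eff = F_tendon * cos(theta)
theta = 30 deg = 0.5236 rad
cos(theta) = 0.8660
F_eff = 511 * 0.8660
F_eff = 442.5390


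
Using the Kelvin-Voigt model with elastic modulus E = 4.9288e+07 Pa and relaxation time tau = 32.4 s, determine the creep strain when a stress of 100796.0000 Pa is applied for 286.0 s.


epsilon(t) = (sigma/E) * (1 - exp(-t/tau))
sigma/E = 100796.0000 / 4.9288e+07 = 0.0020
exp(-t/tau) = exp(-286.0 / 32.4) = 1.4669e-04
epsilon = 0.0020 * (1 - 1.4669e-04)
epsilon = 0.0020


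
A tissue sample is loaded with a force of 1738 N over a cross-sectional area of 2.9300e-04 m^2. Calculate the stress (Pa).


stress = F / A
stress = 1738 / 2.9300e-04
stress = 5.9317e+06


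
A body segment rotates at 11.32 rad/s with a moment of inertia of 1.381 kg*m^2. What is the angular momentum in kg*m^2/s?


L = I * omega
L = 1.381 * 11.32
L = 15.6329


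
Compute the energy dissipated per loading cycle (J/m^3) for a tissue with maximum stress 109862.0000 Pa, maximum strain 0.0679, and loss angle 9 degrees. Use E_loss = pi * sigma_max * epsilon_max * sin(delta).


E_loss = pi * sigma_max * epsilon_max * sin(delta)
delta = 9 deg = 0.1571 rad
sin(delta) = 0.1564
E_loss = pi * 109862.0000 * 0.0679 * 0.1564
E_loss = 3666.0602


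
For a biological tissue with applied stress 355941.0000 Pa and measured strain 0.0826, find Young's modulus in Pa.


E = stress / strain
E = 355941.0000 / 0.0826
E = 4.3092e+06


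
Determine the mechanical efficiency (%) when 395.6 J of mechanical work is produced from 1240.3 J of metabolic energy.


eta = (W_mech / E_meta) * 100
eta = (395.6 / 1240.3) * 100
ratio = 0.3190
eta = 31.8955


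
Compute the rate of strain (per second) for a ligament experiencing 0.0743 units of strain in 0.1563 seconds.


strain_rate = delta_strain / delta_t
strain_rate = 0.0743 / 0.1563
strain_rate = 0.4754


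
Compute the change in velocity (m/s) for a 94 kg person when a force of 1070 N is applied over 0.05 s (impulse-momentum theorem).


J = F * dt = 1070 * 0.05 = 53.5000 N*s
delta_v = J / m
delta_v = 53.5000 / 94
delta_v = 0.5691


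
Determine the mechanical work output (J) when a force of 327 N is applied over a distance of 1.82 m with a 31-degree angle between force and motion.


W = F * d * cos(theta)
theta = 31 deg = 0.5411 rad
cos(theta) = 0.8572
W = 327 * 1.82 * 0.8572
W = 510.1345


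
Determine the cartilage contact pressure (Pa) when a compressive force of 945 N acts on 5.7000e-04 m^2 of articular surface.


P = F / A
P = 945 / 5.7000e-04
P = 1.6579e+06


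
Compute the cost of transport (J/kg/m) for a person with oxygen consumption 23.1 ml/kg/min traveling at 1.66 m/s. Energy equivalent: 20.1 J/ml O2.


Power per kg = VO2 * 20.1 / 60
Power per kg = 23.1 * 20.1 / 60 = 7.7385 W/kg
Cost = power_per_kg / speed
Cost = 7.7385 / 1.66
Cost = 4.6617


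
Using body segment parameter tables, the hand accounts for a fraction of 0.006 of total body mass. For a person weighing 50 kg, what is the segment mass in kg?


m_segment = body_mass * fraction
m_segment = 50 * 0.006
m_segment = 0.3000


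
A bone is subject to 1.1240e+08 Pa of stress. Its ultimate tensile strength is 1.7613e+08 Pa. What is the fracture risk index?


FRI = applied / ultimate
FRI = 1.1240e+08 / 1.7613e+08
FRI = 0.6382


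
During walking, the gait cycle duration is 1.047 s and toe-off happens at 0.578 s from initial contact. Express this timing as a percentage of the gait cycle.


pct = (event_time / cycle_time) * 100
pct = (0.578 / 1.047) * 100
ratio = 0.5521
pct = 55.2053


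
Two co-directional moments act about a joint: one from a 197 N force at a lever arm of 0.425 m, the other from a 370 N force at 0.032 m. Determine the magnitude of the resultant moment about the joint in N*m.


M = F1 * d1 + F2 * d2
M = 197 * 0.425 + 370 * 0.032
M = 83.7250 + 11.8400
M = 95.5650


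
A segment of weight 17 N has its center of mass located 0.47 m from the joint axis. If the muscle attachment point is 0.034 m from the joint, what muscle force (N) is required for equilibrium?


F_muscle = W * d_load / d_muscle
F_muscle = 17 * 0.47 / 0.034
Numerator = 7.9900
F_muscle = 235.0000


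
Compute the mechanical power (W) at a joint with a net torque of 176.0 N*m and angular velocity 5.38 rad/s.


P = M * omega
P = 176.0 * 5.38
P = 946.8800


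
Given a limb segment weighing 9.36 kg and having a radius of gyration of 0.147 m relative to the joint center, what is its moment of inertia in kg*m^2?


I = m * k^2
I = 9.36 * 0.147^2
k^2 = 0.0216
I = 0.2023


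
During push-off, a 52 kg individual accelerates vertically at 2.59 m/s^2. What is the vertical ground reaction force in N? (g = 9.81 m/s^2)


GRF = m * (g + a)
GRF = 52 * (9.81 + 2.59)
GRF = 52 * 12.4000
GRF = 644.8000


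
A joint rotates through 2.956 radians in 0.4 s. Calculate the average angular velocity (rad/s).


omega = delta_theta / delta_t
omega = 2.956 / 0.4
omega = 7.3900


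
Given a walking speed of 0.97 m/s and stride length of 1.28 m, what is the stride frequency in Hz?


f = v / stride_length
f = 0.97 / 1.28
f = 0.7578


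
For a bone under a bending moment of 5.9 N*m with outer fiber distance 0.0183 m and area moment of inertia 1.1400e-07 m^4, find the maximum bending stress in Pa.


sigma = M * c / I
sigma = 5.9 * 0.0183 / 1.1400e-07
M * c = 0.1080
sigma = 947105.2632


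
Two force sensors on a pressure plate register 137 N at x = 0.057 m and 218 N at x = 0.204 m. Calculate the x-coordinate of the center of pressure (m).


COP_x = (F1*x1 + F2*x2) / (F1 + F2)
COP_x = (137*0.057 + 218*0.204) / (137 + 218)
Numerator = 52.2810
Denominator = 355
COP_x = 0.1473


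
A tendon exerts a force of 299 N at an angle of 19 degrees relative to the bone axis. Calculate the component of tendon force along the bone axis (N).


F_eff = F_tendon * cos(theta)
theta = 19 deg = 0.3316 rad
cos(theta) = 0.9455
F_eff = 299 * 0.9455
F_eff = 282.7101


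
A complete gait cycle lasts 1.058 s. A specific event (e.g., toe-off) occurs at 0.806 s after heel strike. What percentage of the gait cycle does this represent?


pct = (event_time / cycle_time) * 100
pct = (0.806 / 1.058) * 100
ratio = 0.7618
pct = 76.1815


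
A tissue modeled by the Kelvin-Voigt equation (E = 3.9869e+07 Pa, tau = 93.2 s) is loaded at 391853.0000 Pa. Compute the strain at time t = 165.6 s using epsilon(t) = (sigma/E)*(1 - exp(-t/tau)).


epsilon(t) = (sigma/E) * (1 - exp(-t/tau))
sigma/E = 391853.0000 / 3.9869e+07 = 0.0098
exp(-t/tau) = exp(-165.6 / 93.2) = 0.1692
epsilon = 0.0098 * (1 - 0.1692)
epsilon = 0.0082


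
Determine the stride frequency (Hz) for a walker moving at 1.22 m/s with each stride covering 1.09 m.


f = v / stride_length
f = 1.22 / 1.09
f = 1.1193


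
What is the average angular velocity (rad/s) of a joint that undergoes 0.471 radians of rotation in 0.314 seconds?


omega = delta_theta / delta_t
omega = 0.471 / 0.314
omega = 1.5000


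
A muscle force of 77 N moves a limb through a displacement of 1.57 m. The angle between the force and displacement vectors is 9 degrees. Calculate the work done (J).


W = F * d * cos(theta)
theta = 9 deg = 0.1571 rad
cos(theta) = 0.9877
W = 77 * 1.57 * 0.9877
W = 119.4016


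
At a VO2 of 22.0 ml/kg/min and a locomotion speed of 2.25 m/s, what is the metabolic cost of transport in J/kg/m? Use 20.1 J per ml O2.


Power per kg = VO2 * 20.1 / 60
Power per kg = 22.0 * 20.1 / 60 = 7.3700 W/kg
Cost = power_per_kg / speed
Cost = 7.3700 / 2.25
Cost = 3.2756


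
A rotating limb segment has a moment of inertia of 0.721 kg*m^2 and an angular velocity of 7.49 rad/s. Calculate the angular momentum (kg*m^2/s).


L = I * omega
L = 0.721 * 7.49
L = 5.4003


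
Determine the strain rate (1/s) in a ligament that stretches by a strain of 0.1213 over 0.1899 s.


strain_rate = delta_strain / delta_t
strain_rate = 0.1213 / 0.1899
strain_rate = 0.6388


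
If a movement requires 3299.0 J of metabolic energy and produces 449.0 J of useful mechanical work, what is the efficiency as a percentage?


eta = (W_mech / E_meta) * 100
eta = (449.0 / 3299.0) * 100
ratio = 0.1361
eta = 13.6102


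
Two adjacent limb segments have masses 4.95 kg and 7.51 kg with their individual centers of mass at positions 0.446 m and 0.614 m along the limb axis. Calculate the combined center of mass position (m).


COM = (m1*x1 + m2*x2) / (m1 + m2)
COM = (4.95*0.446 + 7.51*0.614) / (4.95 + 7.51)
Numerator = 6.8188
Denominator = 12.4600
COM = 0.5473


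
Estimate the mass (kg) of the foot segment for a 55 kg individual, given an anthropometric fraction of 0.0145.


m_segment = body_mass * fraction
m_segment = 55 * 0.0145
m_segment = 0.7975


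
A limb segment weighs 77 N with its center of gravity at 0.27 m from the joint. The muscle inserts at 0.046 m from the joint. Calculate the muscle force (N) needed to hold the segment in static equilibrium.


F_muscle = W * d_load / d_muscle
F_muscle = 77 * 0.27 / 0.046
Numerator = 20.7900
F_muscle = 451.9565


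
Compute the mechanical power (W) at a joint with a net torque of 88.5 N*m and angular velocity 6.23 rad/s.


P = M * omega
P = 88.5 * 6.23
P = 551.3550


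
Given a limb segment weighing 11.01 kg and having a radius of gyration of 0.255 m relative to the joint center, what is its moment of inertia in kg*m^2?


I = m * k^2
I = 11.01 * 0.255^2
k^2 = 0.0650
I = 0.7159


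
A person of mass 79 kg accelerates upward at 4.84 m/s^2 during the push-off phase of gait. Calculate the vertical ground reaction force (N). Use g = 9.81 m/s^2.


GRF = m * (g + a)
GRF = 79 * (9.81 + 4.84)
GRF = 79 * 14.6500
GRF = 1157.3500


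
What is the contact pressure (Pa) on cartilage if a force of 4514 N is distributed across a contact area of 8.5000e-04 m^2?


P = F / A
P = 4514 / 8.5000e-04
P = 5.3106e+06


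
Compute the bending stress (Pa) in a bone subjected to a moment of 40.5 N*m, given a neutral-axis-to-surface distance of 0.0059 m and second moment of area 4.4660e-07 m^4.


sigma = M * c / I
sigma = 40.5 * 0.0059 / 4.4660e-07
M * c = 0.2389
sigma = 535042.5437


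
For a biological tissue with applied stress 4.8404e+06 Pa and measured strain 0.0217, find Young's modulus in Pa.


E = stress / strain
E = 4.8404e+06 / 0.0217
E = 2.2306e+08


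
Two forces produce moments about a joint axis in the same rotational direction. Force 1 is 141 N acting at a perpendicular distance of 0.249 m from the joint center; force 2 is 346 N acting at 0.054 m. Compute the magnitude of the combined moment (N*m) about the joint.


M = F1 * d1 + F2 * d2
M = 141 * 0.249 + 346 * 0.054
M = 35.1090 + 18.6840
M = 53.7930


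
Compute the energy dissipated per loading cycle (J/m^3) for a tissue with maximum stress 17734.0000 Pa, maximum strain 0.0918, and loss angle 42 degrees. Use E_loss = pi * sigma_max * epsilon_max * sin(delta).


E_loss = pi * sigma_max * epsilon_max * sin(delta)
delta = 42 deg = 0.7330 rad
sin(delta) = 0.6691
E_loss = pi * 17734.0000 * 0.0918 * 0.6691
E_loss = 3422.2376


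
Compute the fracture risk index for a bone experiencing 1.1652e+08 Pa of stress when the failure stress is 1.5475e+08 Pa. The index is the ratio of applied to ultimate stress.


FRI = applied / ultimate
FRI = 1.1652e+08 / 1.5475e+08
FRI = 0.7530


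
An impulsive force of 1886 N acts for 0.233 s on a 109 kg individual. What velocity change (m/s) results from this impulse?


J = F * dt = 1886 * 0.233 = 439.4380 N*s
delta_v = J / m
delta_v = 439.4380 / 109
delta_v = 4.0315


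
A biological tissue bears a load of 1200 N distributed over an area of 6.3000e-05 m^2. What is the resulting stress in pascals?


stress = F / A
stress = 1200 / 6.3000e-05
stress = 1.9048e+07


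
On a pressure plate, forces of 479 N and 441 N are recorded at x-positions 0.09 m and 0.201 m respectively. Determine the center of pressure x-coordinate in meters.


COP_x = (F1*x1 + F2*x2) / (F1 + F2)
COP_x = (479*0.09 + 441*0.201) / (479 + 441)
Numerator = 131.7510
Denominator = 920
COP_x = 0.1432


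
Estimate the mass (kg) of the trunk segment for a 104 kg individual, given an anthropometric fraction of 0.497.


m_segment = body_mass * fraction
m_segment = 104 * 0.497
m_segment = 51.6880


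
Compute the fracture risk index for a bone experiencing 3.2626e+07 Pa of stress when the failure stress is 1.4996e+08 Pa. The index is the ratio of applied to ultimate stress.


FRI = applied / ultimate
FRI = 3.2626e+07 / 1.4996e+08
FRI = 0.2176


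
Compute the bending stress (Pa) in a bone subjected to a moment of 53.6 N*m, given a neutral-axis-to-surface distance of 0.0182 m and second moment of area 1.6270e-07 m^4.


sigma = M * c / I
sigma = 53.6 * 0.0182 / 1.6270e-07
M * c = 0.9755
sigma = 5.9958e+06


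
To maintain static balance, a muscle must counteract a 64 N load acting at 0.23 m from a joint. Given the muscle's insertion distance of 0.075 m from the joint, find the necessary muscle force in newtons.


F_muscle = W * d_load / d_muscle
F_muscle = 64 * 0.23 / 0.075
Numerator = 14.7200
F_muscle = 196.2667


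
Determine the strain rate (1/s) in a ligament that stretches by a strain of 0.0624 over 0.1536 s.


strain_rate = delta_strain / delta_t
strain_rate = 0.0624 / 0.1536
strain_rate = 0.4062


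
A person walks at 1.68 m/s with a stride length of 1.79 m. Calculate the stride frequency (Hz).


f = v / stride_length
f = 1.68 / 1.79
f = 0.9385


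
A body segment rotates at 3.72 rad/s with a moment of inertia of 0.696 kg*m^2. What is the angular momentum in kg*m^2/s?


L = I * omega
L = 0.696 * 3.72
L = 2.5891


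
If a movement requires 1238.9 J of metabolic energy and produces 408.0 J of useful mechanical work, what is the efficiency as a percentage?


eta = (W_mech / E_meta) * 100
eta = (408.0 / 1238.9) * 100
ratio = 0.3293
eta = 32.9324
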